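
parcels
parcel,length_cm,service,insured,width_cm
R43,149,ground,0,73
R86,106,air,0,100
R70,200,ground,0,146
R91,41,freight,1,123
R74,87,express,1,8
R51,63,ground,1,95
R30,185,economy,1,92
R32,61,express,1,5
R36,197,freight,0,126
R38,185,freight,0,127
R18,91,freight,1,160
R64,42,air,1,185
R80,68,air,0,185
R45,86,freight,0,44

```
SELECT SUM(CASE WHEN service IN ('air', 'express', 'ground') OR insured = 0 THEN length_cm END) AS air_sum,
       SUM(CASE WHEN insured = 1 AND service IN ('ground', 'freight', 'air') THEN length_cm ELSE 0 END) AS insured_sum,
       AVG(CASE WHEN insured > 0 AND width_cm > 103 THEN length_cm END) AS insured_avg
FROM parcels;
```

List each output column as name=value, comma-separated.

air_sum=1244, insured_sum=237, insured_avg=58

[air_sum: service IN ('air', 'express', 'ground') OR insured = 0]
parcel=R43: ✓ → 149
parcel=R86: ✓ → 106
parcel=R70: ✓ → 200
parcel=R91: ✗
parcel=R74: ✓ → 87
parcel=R51: ✓ → 63
parcel=R30: ✗
parcel=R32: ✓ → 61
parcel=R36: ✓ → 197
parcel=R38: ✓ → 185
parcel=R18: ✗
parcel=R64: ✓ → 42
parcel=R80: ✓ → 68
parcel=R45: ✓ → 86
air_sum = 149 + 106 + 200 + 87 + 63 + 61 + 197 + 185 + 42 + 68 + 86 = 1244
—
[insured_sum: insured = 1 AND service IN ('ground', 'freight', 'air')]
parcel=R43: ✗
parcel=R86: ✗
parcel=R70: ✗
parcel=R91: ✓ → 41
parcel=R74: ✗
parcel=R51: ✓ → 63
parcel=R30: ✗
parcel=R32: ✗
parcel=R36: ✗
parcel=R38: ✗
parcel=R18: ✓ → 91
parcel=R64: ✓ → 42
parcel=R80: ✗
parcel=R45: ✗
insured_sum = 41 + 63 + 91 + 42 = 237
—
[insured_avg: insured > 0 AND width_cm > 103]
parcel=R43: ✗
parcel=R86: ✗
parcel=R70: ✗
parcel=R91: ✓ → 41
parcel=R74: ✗
parcel=R51: ✗
parcel=R30: ✗
parcel=R32: ✗
parcel=R36: ✗
parcel=R38: ✗
parcel=R18: ✓ → 91
parcel=R64: ✓ → 42
parcel=R80: ✗
parcel=R45: ✗
insured_avg = (41 + 91 + 42) / 3 = 58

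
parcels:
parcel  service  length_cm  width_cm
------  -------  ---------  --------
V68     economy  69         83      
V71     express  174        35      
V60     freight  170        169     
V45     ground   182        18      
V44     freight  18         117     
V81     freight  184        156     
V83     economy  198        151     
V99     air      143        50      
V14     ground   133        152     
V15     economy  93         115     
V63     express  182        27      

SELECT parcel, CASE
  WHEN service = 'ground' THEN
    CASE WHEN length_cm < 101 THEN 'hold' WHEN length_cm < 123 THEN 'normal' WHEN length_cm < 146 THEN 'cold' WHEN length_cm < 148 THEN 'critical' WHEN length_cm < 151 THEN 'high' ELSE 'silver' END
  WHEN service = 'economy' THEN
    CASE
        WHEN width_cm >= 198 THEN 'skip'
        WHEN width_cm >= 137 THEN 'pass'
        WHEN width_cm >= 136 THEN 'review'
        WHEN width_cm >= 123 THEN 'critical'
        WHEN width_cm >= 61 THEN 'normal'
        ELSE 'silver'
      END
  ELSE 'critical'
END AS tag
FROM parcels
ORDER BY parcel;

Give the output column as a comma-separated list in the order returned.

cold, normal, critical, silver, critical, critical, normal, critical, critical, pass, critical

parcel=V14: service='ground' → inner[length_cm < 146] → cold
parcel=V15: service='economy' → inner[width_cm >= 61] → normal
parcel=V44: service='freight' → outer ELSE → critical
parcel=V45: service='ground' → inner[ELSE] → silver
parcel=V60: service='freight' → outer ELSE → critical
parcel=V63: service='express' → outer ELSE → critical
parcel=V68: service='economy' → inner[width_cm >= 61] → normal
parcel=V71: service='express' → outer ELSE → critical
parcel=V81: service='freight' → outer ELSE → critical
parcel=V83: service='economy' → inner[width_cm >= 137] → pass
parcel=V99: service='air' → outer ELSE → critical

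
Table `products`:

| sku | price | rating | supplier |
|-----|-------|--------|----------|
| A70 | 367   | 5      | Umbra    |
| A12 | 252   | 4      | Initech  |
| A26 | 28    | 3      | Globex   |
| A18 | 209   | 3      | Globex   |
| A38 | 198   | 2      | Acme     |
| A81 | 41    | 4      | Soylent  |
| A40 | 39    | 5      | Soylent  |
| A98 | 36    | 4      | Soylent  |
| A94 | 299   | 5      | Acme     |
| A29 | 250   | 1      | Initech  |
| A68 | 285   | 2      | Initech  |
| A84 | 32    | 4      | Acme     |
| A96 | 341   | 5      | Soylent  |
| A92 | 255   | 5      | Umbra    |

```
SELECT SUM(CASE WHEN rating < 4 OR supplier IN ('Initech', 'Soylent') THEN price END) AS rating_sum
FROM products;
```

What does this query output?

1679

sku=A70: ✗
sku=A12: ✓ → 252
sku=A26: ✓ → 28
sku=A18: ✓ → 209
sku=A38: ✓ → 198
sku=A81: ✓ → 41
sku=A40: ✓ → 39
sku=A98: ✓ → 36
sku=A94: ✗
sku=A29: ✓ → 250
sku=A68: ✓ → 285
sku=A84: ✗
sku=A96: ✓ → 341
sku=A92: ✗
rating_sum = 252 + 28 + 209 + 198 + 41 + 39 + 36 + 250 + 285 + 341 = 1679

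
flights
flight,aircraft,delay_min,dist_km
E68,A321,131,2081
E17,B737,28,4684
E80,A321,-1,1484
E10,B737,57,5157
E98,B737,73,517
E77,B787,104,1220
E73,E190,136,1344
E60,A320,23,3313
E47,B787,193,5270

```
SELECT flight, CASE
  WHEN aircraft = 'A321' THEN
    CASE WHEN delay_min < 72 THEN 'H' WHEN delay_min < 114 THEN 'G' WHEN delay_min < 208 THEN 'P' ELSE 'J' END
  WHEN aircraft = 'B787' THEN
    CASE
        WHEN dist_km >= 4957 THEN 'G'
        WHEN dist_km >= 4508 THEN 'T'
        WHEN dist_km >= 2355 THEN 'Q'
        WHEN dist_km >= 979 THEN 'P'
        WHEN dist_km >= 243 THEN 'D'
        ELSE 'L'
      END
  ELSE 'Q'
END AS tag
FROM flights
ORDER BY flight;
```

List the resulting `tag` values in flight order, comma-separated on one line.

flight=E10: aircraft='B737' → outer ELSE → Q
flight=E17: aircraft='B737' → outer ELSE → Q
flight=E47: aircraft='B787' → inner[dist_km >= 4957] → G
flight=E60: aircraft='A320' → outer ELSE → Q
flight=E68: aircraft='A321' → inner[delay_min < 208] → P
flight=E73: aircraft='E190' → outer ELSE → Q
flight=E77: aircraft='B787' → inner[dist_km >= 979] → P
flight=E80: aircraft='A321' → inner[delay_min < 72] → H
flight=E98: aircraft='B737' → outer ELSE → Q

Q, Q, G, Q, P, Q, P, H, Q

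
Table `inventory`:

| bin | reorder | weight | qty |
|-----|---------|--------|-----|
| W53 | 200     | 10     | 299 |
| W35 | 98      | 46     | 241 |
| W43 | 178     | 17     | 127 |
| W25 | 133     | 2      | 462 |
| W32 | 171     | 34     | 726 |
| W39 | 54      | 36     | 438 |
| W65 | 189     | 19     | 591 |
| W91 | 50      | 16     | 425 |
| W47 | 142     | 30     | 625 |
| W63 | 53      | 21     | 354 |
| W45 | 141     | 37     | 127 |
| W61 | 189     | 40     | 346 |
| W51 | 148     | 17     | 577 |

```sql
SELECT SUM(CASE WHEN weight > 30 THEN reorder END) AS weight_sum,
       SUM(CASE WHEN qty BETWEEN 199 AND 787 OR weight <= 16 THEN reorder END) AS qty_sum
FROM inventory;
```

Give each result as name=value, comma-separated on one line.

weight_sum=653, qty_sum=1427

[weight_sum: weight > 30]
bin=W53: ✗
bin=W35: ✓ → 98
bin=W43: ✗
bin=W25: ✗
bin=W32: ✓ → 171
bin=W39: ✓ → 54
bin=W65: ✗
bin=W91: ✗
bin=W47: ✗
bin=W63: ✗
bin=W45: ✓ → 141
bin=W61: ✓ → 189
bin=W51: ✗
weight_sum = 98 + 171 + 54 + 141 + 189 = 653
—
[qty_sum: qty BETWEEN 199 AND 787 OR weight <= 16]
bin=W53: ✓ → 200
bin=W35: ✓ → 98
bin=W43: ✗
bin=W25: ✓ → 133
bin=W32: ✓ → 171
bin=W39: ✓ → 54
bin=W65: ✓ → 189
bin=W91: ✓ → 50
bin=W47: ✓ → 142
bin=W63: ✓ → 53
bin=W45: ✗
bin=W61: ✓ → 189
bin=W51: ✓ → 148
qty_sum = 200 + 98 + 133 + 171 + 54 + 189 + 50 + 142 + 53 + 189 + 148 = 1427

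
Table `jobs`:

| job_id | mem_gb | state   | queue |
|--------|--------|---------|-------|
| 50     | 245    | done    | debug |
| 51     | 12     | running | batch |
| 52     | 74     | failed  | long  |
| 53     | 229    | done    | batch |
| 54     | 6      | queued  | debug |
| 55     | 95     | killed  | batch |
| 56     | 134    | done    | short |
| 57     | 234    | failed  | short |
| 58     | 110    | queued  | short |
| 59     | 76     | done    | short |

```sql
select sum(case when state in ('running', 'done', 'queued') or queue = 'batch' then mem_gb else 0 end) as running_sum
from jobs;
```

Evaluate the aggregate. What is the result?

907

job_id=50: ✓ → 245
job_id=51: ✓ → 12
job_id=52: ✗
job_id=53: ✓ → 229
job_id=54: ✓ → 6
job_id=55: ✓ → 95
job_id=56: ✓ → 134
job_id=57: ✗
job_id=58: ✓ → 110
job_id=59: ✓ → 76
running_sum = 245 + 12 + 229 + 6 + 95 + 134 + 110 + 76 = 907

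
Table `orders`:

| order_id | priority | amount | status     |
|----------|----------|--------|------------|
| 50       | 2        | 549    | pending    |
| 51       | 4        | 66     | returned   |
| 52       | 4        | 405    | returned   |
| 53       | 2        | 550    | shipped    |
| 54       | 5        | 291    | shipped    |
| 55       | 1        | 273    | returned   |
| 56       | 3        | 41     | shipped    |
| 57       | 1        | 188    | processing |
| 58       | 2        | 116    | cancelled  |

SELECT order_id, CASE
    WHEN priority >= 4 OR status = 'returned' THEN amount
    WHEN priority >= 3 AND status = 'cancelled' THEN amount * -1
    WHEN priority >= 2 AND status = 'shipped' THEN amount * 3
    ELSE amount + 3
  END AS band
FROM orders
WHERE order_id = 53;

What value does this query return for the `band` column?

1650

order_id = 53: priority=2, amount=550, status=shipped.
priority >= 4 OR status = 'returned' → false
priority >= 3 AND status = 'cancelled' → false
priority >= 2 AND status = 'shipped' → true → 1650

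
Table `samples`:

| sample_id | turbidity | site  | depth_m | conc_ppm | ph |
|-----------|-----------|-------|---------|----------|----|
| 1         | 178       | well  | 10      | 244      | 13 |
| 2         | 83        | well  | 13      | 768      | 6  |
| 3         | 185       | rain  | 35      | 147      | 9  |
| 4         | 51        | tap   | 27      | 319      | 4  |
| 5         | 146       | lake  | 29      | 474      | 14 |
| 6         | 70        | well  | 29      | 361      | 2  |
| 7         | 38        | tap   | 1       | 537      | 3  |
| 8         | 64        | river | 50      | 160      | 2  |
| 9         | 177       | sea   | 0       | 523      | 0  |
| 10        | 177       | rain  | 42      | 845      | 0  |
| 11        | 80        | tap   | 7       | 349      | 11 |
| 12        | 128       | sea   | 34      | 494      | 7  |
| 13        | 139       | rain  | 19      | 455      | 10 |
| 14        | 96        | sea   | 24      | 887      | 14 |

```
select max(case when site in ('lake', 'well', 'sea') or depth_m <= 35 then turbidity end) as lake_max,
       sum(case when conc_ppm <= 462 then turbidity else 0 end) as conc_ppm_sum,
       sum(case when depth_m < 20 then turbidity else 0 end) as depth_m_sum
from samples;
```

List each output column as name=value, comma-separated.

[lake_max: site in ('lake', 'well', 'sea') or depth_m <= 35]
sample_id=1: ✓ → 178
sample_id=2: ✓ → 83
sample_id=3: ✓ → 185
sample_id=4: ✓ → 51
sample_id=5: ✓ → 146
sample_id=6: ✓ → 70
sample_id=7: ✓ → 38
sample_id=8: ✗
sample_id=9: ✓ → 177
sample_id=10: ✗
sample_id=11: ✓ → 80
sample_id=12: ✓ → 128
sample_id=13: ✓ → 139
sample_id=14: ✓ → 96
lake_max = MAX(178, 83, 185, 51, 146, 70, 38, 177, 80, 128, 139, 96) = 185
—
[conc_ppm_sum: conc_ppm <= 462]
sample_id=1: ✓ → 178
sample_id=2: ✗
sample_id=3: ✓ → 185
sample_id=4: ✓ → 51
sample_id=5: ✗
sample_id=6: ✓ → 70
sample_id=7: ✗
sample_id=8: ✓ → 64
sample_id=9: ✗
sample_id=10: ✗
sample_id=11: ✓ → 80
sample_id=12: ✗
sample_id=13: ✓ → 139
sample_id=14: ✗
conc_ppm_sum = 178 + 185 + 51 + 70 + 64 + 80 + 139 = 767
—
[depth_m_sum: depth_m < 20]
sample_id=1: ✓ → 178
sample_id=2: ✓ → 83
sample_id=3: ✗
sample_id=4: ✗
sample_id=5: ✗
sample_id=6: ✗
sample_id=7: ✓ → 38
sample_id=8: ✗
sample_id=9: ✓ → 177
sample_id=10: ✗
sample_id=11: ✓ → 80
sample_id=12: ✗
sample_id=13: ✓ → 139
sample_id=14: ✗
depth_m_sum = 178 + 83 + 38 + 177 + 80 + 139 = 695

lake_max=185, conc_ppm_sum=767, depth_m_sum=695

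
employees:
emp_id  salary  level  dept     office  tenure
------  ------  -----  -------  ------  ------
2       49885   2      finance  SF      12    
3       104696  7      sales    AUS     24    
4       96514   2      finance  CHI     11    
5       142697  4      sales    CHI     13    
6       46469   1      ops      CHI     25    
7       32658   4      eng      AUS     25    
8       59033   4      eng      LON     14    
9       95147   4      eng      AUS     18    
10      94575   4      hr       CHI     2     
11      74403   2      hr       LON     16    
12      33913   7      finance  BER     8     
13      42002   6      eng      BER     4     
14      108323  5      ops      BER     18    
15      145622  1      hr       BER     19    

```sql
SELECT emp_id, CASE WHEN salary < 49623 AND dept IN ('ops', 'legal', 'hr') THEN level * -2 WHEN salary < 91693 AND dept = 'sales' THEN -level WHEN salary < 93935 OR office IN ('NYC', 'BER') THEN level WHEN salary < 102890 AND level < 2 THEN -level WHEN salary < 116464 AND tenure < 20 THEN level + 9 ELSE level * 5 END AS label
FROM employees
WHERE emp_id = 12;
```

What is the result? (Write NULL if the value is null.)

emp_id = 12: salary=33913, level=7, dept=finance, office=BER, tenure=8.
salary < 49623 AND dept IN ('ops', 'legal', 'hr') → false
salary < 91693 AND dept = 'sales' → false
salary < 93935 OR office IN ('NYC', 'BER') → true → 7

7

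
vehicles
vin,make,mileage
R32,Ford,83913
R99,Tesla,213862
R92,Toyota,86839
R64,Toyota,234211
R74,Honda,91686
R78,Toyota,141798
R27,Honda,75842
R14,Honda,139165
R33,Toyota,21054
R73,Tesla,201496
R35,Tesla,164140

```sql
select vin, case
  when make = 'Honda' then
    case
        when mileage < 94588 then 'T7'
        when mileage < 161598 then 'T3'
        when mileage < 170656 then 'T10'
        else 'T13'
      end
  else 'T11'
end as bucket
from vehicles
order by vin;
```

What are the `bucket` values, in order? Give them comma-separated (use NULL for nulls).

vin=R14: make='Honda' → inner[mileage < 161598] → T3
vin=R27: make='Honda' → inner[mileage < 94588] → T7
vin=R32: make='Ford' → outer ELSE → T11
vin=R33: make='Toyota' → outer ELSE → T11
vin=R35: make='Tesla' → outer ELSE → T11
vin=R64: make='Toyota' → outer ELSE → T11
vin=R73: make='Tesla' → outer ELSE → T11
vin=R74: make='Honda' → inner[mileage < 94588] → T7
vin=R78: make='Toyota' → outer ELSE → T11
vin=R92: make='Toyota' → outer ELSE → T11
vin=R99: make='Tesla' → outer ELSE → T11

T3, T7, T11, T11, T11, T11, T11, T7, T11, T11, T11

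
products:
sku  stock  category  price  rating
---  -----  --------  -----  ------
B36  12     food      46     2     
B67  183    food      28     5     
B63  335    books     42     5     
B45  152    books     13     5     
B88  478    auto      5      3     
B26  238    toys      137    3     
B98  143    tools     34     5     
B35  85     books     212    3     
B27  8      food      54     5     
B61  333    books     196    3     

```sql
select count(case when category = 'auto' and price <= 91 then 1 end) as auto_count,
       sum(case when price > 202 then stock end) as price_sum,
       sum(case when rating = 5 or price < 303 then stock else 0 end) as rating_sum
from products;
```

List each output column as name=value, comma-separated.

[auto_count: category = 'auto' and price <= 91]
sku=B36: ✗
sku=B67: ✗
sku=B63: ✗
sku=B45: ✗
sku=B88: ✓ → 1
sku=B26: ✗
sku=B98: ✗
sku=B35: ✗
sku=B27: ✗
sku=B61: ✗
auto_count = COUNT(1) = 1
—
[price_sum: price > 202]
sku=B36: ✗
sku=B67: ✗
sku=B63: ✗
sku=B45: ✗
sku=B88: ✗
sku=B26: ✗
sku=B98: ✗
sku=B35: ✓ → 85
sku=B27: ✗
sku=B61: ✗
price_sum = 85
—
[rating_sum: rating = 5 or price < 303]
sku=B36: ✓ → 12
sku=B67: ✓ → 183
sku=B63: ✓ → 335
sku=B45: ✓ → 152
sku=B88: ✓ → 478
sku=B26: ✓ → 238
sku=B98: ✓ → 143
sku=B35: ✓ → 85
sku=B27: ✓ → 8
sku=B61: ✓ → 333
rating_sum = 12 + 183 + 335 + 152 + 478 + 238 + 143 + 85 + 8 + 333 = 1967

auto_count=1, price_sum=85, rating_sum=1967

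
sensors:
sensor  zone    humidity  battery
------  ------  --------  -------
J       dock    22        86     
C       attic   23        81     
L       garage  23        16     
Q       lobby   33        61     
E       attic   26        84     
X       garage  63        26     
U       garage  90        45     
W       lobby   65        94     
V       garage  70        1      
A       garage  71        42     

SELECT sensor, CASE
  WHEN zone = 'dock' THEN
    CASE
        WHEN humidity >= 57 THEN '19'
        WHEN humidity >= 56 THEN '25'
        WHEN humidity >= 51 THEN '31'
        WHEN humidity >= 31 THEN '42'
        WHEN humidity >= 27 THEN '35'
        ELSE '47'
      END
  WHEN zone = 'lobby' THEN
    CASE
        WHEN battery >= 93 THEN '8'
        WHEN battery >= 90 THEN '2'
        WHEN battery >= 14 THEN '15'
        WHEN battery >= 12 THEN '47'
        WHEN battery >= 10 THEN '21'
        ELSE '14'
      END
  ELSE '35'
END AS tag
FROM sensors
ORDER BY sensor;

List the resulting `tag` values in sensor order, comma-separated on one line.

35, 35, 35, 47, 35, 15, 35, 35, 8, 35

sensor=A: zone='garage' → outer ELSE → 35
sensor=C: zone='attic' → outer ELSE → 35
sensor=E: zone='attic' → outer ELSE → 35
sensor=J: zone='dock' → inner[ELSE] → 47
sensor=L: zone='garage' → outer ELSE → 35
sensor=Q: zone='lobby' → inner[battery >= 14] → 15
sensor=U: zone='garage' → outer ELSE → 35
sensor=V: zone='garage' → outer ELSE → 35
sensor=W: zone='lobby' → inner[battery >= 93] → 8
sensor=X: zone='garage' → outer ELSE → 35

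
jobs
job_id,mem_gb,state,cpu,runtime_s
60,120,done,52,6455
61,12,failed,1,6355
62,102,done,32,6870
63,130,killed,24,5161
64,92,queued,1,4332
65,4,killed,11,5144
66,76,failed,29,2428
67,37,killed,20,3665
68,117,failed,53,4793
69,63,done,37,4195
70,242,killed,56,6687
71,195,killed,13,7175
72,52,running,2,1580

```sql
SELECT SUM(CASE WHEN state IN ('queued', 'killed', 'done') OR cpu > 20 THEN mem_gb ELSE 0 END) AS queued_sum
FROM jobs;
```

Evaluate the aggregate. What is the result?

1178

job_id=60: ✓ → 120
job_id=61: ✗
job_id=62: ✓ → 102
job_id=63: ✓ → 130
job_id=64: ✓ → 92
job_id=65: ✓ → 4
job_id=66: ✓ → 76
job_id=67: ✓ → 37
job_id=68: ✓ → 117
job_id=69: ✓ → 63
job_id=70: ✓ → 242
job_id=71: ✓ → 195
job_id=72: ✗
queued_sum = 120 + 102 + 130 + 92 + 4 + 76 + 37 + 117 + 63 + 242 + 195 = 1178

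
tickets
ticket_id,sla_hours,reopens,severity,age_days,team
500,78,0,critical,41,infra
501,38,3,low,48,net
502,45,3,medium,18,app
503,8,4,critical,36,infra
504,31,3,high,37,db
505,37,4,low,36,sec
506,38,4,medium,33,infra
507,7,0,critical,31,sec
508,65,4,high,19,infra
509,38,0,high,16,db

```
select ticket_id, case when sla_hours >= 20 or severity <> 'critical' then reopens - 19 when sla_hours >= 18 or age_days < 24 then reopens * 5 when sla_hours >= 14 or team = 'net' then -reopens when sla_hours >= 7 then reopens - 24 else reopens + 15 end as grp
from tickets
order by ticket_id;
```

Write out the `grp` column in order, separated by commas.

ticket_id=500: sla_hours >= 20 or severity <> 'critical' → -19
ticket_id=501: sla_hours >= 20 or severity <> 'critical' → -16
ticket_id=502: sla_hours >= 20 or severity <> 'critical' → -16
ticket_id=503: sla_hours >= 7 → -20
ticket_id=504: sla_hours >= 20 or severity <> 'critical' → -16
ticket_id=505: sla_hours >= 20 or severity <> 'critical' → -15
ticket_id=506: sla_hours >= 20 or severity <> 'critical' → -15
ticket_id=507: sla_hours >= 7 → -24
ticket_id=508: sla_hours >= 20 or severity <> 'critical' → -15
ticket_id=509: sla_hours >= 20 or severity <> 'critical' → -19

-19, -16, -16, -20, -16, -15, -15, -24, -15, -19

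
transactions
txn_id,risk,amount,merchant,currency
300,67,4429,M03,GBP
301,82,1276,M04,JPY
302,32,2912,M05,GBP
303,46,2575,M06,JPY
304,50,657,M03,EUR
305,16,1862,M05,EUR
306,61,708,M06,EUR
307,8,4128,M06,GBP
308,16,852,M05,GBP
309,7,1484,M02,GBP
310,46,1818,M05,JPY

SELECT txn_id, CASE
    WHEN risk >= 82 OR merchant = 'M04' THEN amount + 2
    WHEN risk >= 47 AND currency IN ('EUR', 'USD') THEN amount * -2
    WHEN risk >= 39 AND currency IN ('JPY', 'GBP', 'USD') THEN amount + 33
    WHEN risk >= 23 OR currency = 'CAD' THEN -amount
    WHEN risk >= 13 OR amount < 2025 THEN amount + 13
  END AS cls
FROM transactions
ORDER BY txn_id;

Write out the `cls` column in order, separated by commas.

4462, 1278, -2912, 2608, -1314, 1875, -1416, NULL, 865, 1497, 1851

txn_id=300: risk >= 39 AND currency IN ('JPY', 'GBP', 'USD') → 4462
txn_id=301: risk >= 82 OR merchant = 'M04' → 1278
txn_id=302: risk >= 23 OR currency = 'CAD' → -2912
txn_id=303: risk >= 39 AND currency IN ('JPY', 'GBP', 'USD') → 2608
txn_id=304: risk >= 47 AND currency IN ('EUR', 'USD') → -1314
txn_id=305: risk >= 13 OR amount < 2025 → 1875
txn_id=306: risk >= 47 AND currency IN ('EUR', 'USD') → -1416
txn_id=307: (no match → NULL) → NULL
txn_id=308: risk >= 13 OR amount < 2025 → 865
txn_id=309: risk >= 13 OR amount < 2025 → 1497
txn_id=310: risk >= 39 AND currency IN ('JPY', 'GBP', 'USD') → 1851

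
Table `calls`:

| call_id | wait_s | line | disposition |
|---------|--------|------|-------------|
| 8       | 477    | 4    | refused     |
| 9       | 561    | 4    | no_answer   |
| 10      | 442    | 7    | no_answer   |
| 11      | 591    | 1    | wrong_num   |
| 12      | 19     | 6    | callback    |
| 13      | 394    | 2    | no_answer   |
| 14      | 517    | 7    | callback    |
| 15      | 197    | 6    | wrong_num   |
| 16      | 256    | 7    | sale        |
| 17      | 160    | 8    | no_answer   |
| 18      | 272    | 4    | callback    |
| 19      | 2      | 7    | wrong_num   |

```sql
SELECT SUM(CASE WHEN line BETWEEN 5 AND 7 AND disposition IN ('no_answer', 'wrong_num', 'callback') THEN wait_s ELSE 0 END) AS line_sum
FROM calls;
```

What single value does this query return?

call_id=8: ✗
call_id=9: ✗
call_id=10: ✓ → 442
call_id=11: ✗
call_id=12: ✓ → 19
call_id=13: ✗
call_id=14: ✓ → 517
call_id=15: ✓ → 197
call_id=16: ✗
call_id=17: ✗
call_id=18: ✗
call_id=19: ✓ → 2
line_sum = 442 + 19 + 517 + 197 + 2 = 1177

1177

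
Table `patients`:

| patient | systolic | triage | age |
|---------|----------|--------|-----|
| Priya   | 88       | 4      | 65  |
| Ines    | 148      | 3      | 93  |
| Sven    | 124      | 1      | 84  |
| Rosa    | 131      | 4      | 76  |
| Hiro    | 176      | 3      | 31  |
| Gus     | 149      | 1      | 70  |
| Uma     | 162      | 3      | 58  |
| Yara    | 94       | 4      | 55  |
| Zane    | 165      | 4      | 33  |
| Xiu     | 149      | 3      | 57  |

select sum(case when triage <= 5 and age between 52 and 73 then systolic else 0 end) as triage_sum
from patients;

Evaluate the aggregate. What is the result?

642

patient=Priya: ✓ → 88
patient=Ines: ✗
patient=Sven: ✗
patient=Rosa: ✗
patient=Hiro: ✗
patient=Gus: ✓ → 149
patient=Uma: ✓ → 162
patient=Yara: ✓ → 94
patient=Zane: ✗
patient=Xiu: ✓ → 149
triage_sum = 88 + 149 + 162 + 94 + 149 = 642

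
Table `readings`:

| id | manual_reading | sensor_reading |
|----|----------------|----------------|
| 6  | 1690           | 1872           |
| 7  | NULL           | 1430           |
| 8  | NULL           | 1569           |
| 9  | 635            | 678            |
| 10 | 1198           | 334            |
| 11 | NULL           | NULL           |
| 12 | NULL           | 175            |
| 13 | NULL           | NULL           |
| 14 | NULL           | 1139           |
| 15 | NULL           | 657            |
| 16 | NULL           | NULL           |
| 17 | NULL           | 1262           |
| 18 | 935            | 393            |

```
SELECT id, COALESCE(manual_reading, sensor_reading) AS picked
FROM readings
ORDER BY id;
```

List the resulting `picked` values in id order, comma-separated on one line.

id=6: manual_reading=1690 → 1690
id=7: manual_reading=NULL, sensor_reading=1430 → 1430
id=8: manual_reading=NULL, sensor_reading=1569 → 1569
id=9: manual_reading=635 → 635
id=10: manual_reading=1198 → 1198
id=11: manual_reading=NULL, sensor_reading=NULL (all NULL) → NULL
id=12: manual_reading=NULL, sensor_reading=175 → 175
id=13: manual_reading=NULL, sensor_reading=NULL (all NULL) → NULL
id=14: manual_reading=NULL, sensor_reading=1139 → 1139
id=15: manual_reading=NULL, sensor_reading=657 → 657
id=16: manual_reading=NULL, sensor_reading=NULL (all NULL) → NULL
id=17: manual_reading=NULL, sensor_reading=1262 → 1262
id=18: manual_reading=935 → 935

1690, 1430, 1569, 635, 1198, NULL, 175, NULL, 1139, 657, NULL, 1262, 935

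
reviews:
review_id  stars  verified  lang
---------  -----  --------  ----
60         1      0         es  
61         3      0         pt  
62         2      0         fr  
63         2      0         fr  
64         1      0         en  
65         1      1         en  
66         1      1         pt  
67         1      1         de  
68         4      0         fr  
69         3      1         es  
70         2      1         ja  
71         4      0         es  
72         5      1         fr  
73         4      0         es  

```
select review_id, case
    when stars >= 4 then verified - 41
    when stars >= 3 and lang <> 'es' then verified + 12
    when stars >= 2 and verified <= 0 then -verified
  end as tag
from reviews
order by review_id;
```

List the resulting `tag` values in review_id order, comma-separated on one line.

review_id=60: (no match → NULL) → NULL
review_id=61: stars >= 3 and lang <> 'es' → 12
review_id=62: stars >= 2 and verified <= 0 → 0
review_id=63: stars >= 2 and verified <= 0 → 0
review_id=64: (no match → NULL) → NULL
review_id=65: (no match → NULL) → NULL
review_id=66: (no match → NULL) → NULL
review_id=67: (no match → NULL) → NULL
review_id=68: stars >= 4 → -41
review_id=69: (no match → NULL) → NULL
review_id=70: (no match → NULL) → NULL
review_id=71: stars >= 4 → -41
review_id=72: stars >= 4 → -40
review_id=73: stars >= 4 → -41

NULL, 12, 0, 0, NULL, NULL, NULL, NULL, -41, NULL, NULL, -41, -40, -41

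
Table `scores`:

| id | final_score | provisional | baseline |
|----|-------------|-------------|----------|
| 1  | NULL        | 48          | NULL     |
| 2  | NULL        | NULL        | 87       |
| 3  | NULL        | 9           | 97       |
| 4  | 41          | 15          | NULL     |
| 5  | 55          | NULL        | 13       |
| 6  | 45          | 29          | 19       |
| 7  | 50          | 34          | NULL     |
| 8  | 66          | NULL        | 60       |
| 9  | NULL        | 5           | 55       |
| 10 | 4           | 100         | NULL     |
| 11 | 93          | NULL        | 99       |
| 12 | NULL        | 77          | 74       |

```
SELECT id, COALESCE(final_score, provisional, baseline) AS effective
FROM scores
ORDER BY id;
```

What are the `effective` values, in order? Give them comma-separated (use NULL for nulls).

id=1: final_score=NULL, provisional=48 → 48
id=2: final_score=NULL, provisional=NULL, baseline=87 → 87
id=3: final_score=NULL, provisional=9 → 9
id=4: final_score=41 → 41
id=5: final_score=55 → 55
id=6: final_score=45 → 45
id=7: final_score=50 → 50
id=8: final_score=66 → 66
id=9: final_score=NULL, provisional=5 → 5
id=10: final_score=4 → 4
id=11: final_score=93 → 93
id=12: final_score=NULL, provisional=77 → 77

48, 87, 9, 41, 55, 45, 50, 66, 5, 4, 93, 77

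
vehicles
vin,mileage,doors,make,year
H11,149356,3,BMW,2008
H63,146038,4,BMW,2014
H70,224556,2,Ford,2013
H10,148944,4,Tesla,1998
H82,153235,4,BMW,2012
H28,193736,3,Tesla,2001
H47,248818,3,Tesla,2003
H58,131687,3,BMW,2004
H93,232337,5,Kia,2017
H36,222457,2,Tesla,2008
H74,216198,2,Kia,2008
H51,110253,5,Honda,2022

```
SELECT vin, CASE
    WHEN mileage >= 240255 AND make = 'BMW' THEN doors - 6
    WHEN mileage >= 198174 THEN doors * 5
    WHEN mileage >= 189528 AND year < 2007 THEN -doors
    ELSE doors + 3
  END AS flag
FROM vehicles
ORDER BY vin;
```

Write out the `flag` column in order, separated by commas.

7, 6, -3, 10, 15, 8, 6, 7, 10, 10, 7, 25

vin=H10: ELSE → 7
vin=H11: ELSE → 6
vin=H28: mileage >= 189528 AND year < 2007 → -3
vin=H36: mileage >= 198174 → 10
vin=H47: mileage >= 198174 → 15
vin=H51: ELSE → 8
vin=H58: ELSE → 6
vin=H63: ELSE → 7
vin=H70: mileage >= 198174 → 10
vin=H74: mileage >= 198174 → 10
vin=H82: ELSE → 7
vin=H93: mileage >= 198174 → 25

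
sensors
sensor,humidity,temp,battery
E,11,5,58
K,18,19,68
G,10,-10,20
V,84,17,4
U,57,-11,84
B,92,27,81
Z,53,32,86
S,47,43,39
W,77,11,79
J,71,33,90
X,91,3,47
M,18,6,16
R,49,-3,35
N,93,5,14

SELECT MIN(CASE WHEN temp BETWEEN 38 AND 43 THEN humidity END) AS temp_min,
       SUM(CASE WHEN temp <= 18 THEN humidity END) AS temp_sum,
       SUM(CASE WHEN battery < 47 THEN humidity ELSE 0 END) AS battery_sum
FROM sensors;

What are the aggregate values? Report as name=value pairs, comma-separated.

temp_min=47, temp_sum=490, battery_sum=301

[temp_min: temp BETWEEN 38 AND 43]
sensor=E: ✗
sensor=K: ✗
sensor=G: ✗
sensor=V: ✗
sensor=U: ✗
sensor=B: ✗
sensor=Z: ✗
sensor=S: ✓ → 47
sensor=W: ✗
sensor=J: ✗
sensor=X: ✗
sensor=M: ✗
sensor=R: ✗
sensor=N: ✗
temp_min = MIN(47) = 47
—
[temp_sum: temp <= 18]
sensor=E: ✓ → 11
sensor=K: ✗
sensor=G: ✓ → 10
sensor=V: ✓ → 84
sensor=U: ✓ → 57
sensor=B: ✗
sensor=Z: ✗
sensor=S: ✗
sensor=W: ✓ → 77
sensor=J: ✗
sensor=X: ✓ → 91
sensor=M: ✓ → 18
sensor=R: ✓ → 49
sensor=N: ✓ → 93
temp_sum = 11 + 10 + 84 + 57 + 77 + 91 + 18 + 49 + 93 = 490
—
[battery_sum: battery < 47]
sensor=E: ✗
sensor=K: ✗
sensor=G: ✓ → 10
sensor=V: ✓ → 84
sensor=U: ✗
sensor=B: ✗
sensor=Z: ✗
sensor=S: ✓ → 47
sensor=W: ✗
sensor=J: ✗
sensor=X: ✗
sensor=M: ✓ → 18
sensor=R: ✓ → 49
sensor=N: ✓ → 93
battery_sum = 10 + 84 + 47 + 18 + 49 + 93 = 301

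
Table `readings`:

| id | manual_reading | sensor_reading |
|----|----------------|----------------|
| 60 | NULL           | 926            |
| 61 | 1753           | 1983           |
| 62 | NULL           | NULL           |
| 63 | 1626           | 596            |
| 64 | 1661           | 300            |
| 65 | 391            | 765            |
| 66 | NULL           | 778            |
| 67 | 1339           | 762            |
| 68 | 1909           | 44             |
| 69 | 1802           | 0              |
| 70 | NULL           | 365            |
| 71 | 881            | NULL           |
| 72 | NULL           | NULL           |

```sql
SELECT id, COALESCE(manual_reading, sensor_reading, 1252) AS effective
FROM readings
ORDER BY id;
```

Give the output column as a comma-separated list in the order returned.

926, 1753, 1252, 1626, 1661, 391, 778, 1339, 1909, 1802, 365, 881, 1252

id=60: manual_reading=NULL, sensor_reading=926 → 926
id=61: manual_reading=1753 → 1753
id=62: manual_reading=NULL, sensor_reading=NULL, → literal 1252 → 1252
id=63: manual_reading=1626 → 1626
id=64: manual_reading=1661 → 1661
id=65: manual_reading=391 → 391
id=66: manual_reading=NULL, sensor_reading=778 → 778
id=67: manual_reading=1339 → 1339
id=68: manual_reading=1909 → 1909
id=69: manual_reading=1802 → 1802
id=70: manual_reading=NULL, sensor_reading=365 → 365
id=71: manual_reading=881 → 881
id=72: manual_reading=NULL, sensor_reading=NULL, → literal 1252 → 1252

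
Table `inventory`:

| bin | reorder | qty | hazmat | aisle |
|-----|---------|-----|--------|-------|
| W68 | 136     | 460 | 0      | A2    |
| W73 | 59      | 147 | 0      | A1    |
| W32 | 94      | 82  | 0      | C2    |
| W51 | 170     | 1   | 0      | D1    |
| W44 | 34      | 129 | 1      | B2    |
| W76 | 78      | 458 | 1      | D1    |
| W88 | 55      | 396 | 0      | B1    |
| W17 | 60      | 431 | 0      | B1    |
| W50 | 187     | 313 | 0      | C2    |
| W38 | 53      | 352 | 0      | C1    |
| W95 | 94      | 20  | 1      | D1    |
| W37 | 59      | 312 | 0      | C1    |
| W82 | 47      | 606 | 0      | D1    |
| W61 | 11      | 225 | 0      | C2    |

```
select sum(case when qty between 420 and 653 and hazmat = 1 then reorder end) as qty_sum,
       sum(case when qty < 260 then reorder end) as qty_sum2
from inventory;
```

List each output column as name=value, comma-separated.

qty_sum=78, qty_sum2=462

[qty_sum: qty between 420 and 653 and hazmat = 1]
bin=W68: ✗
bin=W73: ✗
bin=W32: ✗
bin=W51: ✗
bin=W44: ✗
bin=W76: ✓ → 78
bin=W88: ✗
bin=W17: ✗
bin=W50: ✗
bin=W38: ✗
bin=W95: ✗
bin=W37: ✗
bin=W82: ✗
bin=W61: ✗
qty_sum = 78
—
[qty_sum2: qty < 260]
bin=W68: ✗
bin=W73: ✓ → 59
bin=W32: ✓ → 94
bin=W51: ✓ → 170
bin=W44: ✓ → 34
bin=W76: ✗
bin=W88: ✗
bin=W17: ✗
bin=W50: ✗
bin=W38: ✗
bin=W95: ✓ → 94
bin=W37: ✗
bin=W82: ✗
bin=W61: ✓ → 11
qty_sum2 = 59 + 94 + 170 + 34 + 94 + 11 = 462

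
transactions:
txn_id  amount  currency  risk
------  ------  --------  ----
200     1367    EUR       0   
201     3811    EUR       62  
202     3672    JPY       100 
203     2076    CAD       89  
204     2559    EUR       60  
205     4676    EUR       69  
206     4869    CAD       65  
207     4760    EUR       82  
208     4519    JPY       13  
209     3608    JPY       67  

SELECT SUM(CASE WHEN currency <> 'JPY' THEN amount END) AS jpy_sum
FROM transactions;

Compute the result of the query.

24118

txn_id=200: ✓ → 1367
txn_id=201: ✓ → 3811
txn_id=202: ✗
txn_id=203: ✓ → 2076
txn_id=204: ✓ → 2559
txn_id=205: ✓ → 4676
txn_id=206: ✓ → 4869
txn_id=207: ✓ → 4760
txn_id=208: ✗
txn_id=209: ✗
jpy_sum = 1367 + 3811 + 2076 + 2559 + 4676 + 4869 + 4760 = 24118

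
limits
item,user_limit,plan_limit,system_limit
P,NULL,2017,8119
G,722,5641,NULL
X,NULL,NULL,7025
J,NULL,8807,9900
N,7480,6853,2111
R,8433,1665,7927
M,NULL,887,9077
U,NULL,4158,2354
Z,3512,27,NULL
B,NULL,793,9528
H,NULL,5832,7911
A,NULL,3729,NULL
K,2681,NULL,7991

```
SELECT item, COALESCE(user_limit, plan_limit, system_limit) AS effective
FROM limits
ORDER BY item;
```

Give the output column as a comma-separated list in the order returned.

3729, 793, 722, 5832, 8807, 2681, 887, 7480, 2017, 8433, 4158, 7025, 3512

item=A: user_limit=NULL, plan_limit=3729 → 3729
item=B: user_limit=NULL, plan_limit=793 → 793
item=G: user_limit=722 → 722
item=H: user_limit=NULL, plan_limit=5832 → 5832
item=J: user_limit=NULL, plan_limit=8807 → 8807
item=K: user_limit=2681 → 2681
item=M: user_limit=NULL, plan_limit=887 → 887
item=N: user_limit=7480 → 7480
item=P: user_limit=NULL, plan_limit=2017 → 2017
item=R: user_limit=8433 → 8433
item=U: user_limit=NULL, plan_limit=4158 → 4158
item=X: user_limit=NULL, plan_limit=NULL, system_limit=7025 → 7025
item=Z: user_limit=3512 → 3512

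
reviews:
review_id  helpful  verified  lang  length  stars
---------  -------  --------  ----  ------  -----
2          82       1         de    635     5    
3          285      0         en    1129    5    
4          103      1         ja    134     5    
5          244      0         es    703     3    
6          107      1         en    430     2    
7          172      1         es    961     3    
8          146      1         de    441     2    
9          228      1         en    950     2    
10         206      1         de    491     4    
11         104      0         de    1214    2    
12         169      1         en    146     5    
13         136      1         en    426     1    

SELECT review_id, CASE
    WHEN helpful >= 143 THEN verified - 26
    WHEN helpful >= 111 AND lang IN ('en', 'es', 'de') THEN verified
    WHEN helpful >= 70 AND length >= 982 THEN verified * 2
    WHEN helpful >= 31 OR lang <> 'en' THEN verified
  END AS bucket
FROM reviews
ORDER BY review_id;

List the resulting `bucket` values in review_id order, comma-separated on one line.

review_id=2: helpful >= 31 OR lang <> 'en' → 1
review_id=3: helpful >= 143 → -26
review_id=4: helpful >= 31 OR lang <> 'en' → 1
review_id=5: helpful >= 143 → -26
review_id=6: helpful >= 31 OR lang <> 'en' → 1
review_id=7: helpful >= 143 → -25
review_id=8: helpful >= 143 → -25
review_id=9: helpful >= 143 → -25
review_id=10: helpful >= 143 → -25
review_id=11: helpful >= 70 AND length >= 982 → 0
review_id=12: helpful >= 143 → -25
review_id=13: helpful >= 111 AND lang IN ('en', 'es', 'de') → 1

1, -26, 1, -26, 1, -25, -25, -25, -25, 0, -25, 1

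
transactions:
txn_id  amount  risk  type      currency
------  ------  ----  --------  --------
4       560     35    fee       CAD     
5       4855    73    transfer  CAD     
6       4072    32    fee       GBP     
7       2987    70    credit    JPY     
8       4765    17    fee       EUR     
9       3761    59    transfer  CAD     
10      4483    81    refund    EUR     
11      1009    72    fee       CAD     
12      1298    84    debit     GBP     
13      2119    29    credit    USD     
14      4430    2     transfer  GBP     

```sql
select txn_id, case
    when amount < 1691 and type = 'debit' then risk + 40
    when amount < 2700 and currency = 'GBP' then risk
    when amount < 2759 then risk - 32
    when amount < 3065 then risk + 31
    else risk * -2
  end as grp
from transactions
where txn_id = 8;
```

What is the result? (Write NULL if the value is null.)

txn_id = 8: amount=4765, risk=17, type=fee, currency=EUR.
amount < 1691 and type = 'debit' → false
amount < 2700 and currency = 'GBP' → false
amount < 2759 → false
amount < 3065 → false
No prior WHEN matched → ELSE → -34

-34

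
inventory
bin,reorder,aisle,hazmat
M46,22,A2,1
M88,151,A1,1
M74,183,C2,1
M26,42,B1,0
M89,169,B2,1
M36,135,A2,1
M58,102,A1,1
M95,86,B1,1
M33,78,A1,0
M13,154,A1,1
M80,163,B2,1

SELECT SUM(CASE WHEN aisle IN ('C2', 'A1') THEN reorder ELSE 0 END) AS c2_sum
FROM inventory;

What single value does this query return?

bin=M46: ✗
bin=M88: ✓ → 151
bin=M74: ✓ → 183
bin=M26: ✗
bin=M89: ✗
bin=M36: ✗
bin=M58: ✓ → 102
bin=M95: ✗
bin=M33: ✓ → 78
bin=M13: ✓ → 154
bin=M80: ✗
c2_sum = 151 + 183 + 102 + 78 + 154 = 668

668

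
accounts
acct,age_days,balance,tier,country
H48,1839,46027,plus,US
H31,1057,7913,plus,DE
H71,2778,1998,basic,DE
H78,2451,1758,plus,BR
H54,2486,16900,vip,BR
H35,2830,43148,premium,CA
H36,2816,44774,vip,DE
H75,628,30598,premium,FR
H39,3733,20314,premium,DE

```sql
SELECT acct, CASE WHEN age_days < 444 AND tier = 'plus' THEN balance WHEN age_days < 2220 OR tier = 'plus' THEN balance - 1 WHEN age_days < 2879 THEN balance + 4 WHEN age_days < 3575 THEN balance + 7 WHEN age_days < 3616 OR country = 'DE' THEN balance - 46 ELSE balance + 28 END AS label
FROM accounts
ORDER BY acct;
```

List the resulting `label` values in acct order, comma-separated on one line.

acct=H31: age_days < 2220 OR tier = 'plus' → 7912
acct=H35: age_days < 2879 → 43152
acct=H36: age_days < 2879 → 44778
acct=H39: age_days < 3616 OR country = 'DE' → 20268
acct=H48: age_days < 2220 OR tier = 'plus' → 46026
acct=H54: age_days < 2879 → 16904
acct=H71: age_days < 2879 → 2002
acct=H75: age_days < 2220 OR tier = 'plus' → 30597
acct=H78: age_days < 2220 OR tier = 'plus' → 1757

7912, 43152, 44778, 20268, 46026, 16904, 2002, 30597, 1757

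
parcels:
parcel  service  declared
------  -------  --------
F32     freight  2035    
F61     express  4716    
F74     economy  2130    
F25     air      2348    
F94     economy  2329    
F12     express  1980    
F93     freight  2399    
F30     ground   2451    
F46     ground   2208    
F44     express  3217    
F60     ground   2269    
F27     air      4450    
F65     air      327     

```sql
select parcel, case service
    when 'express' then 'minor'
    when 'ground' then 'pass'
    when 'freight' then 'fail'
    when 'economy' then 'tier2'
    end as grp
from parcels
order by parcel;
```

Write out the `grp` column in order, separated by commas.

parcel=F12: service='express' → minor
parcel=F25: (no match → NULL) → NULL
parcel=F27: (no match → NULL) → NULL
parcel=F30: service='ground' → pass
parcel=F32: service='freight' → fail
parcel=F44: service='express' → minor
parcel=F46: service='ground' → pass
parcel=F60: service='ground' → pass
parcel=F61: service='express' → minor
parcel=F65: (no match → NULL) → NULL
parcel=F74: service='economy' → tier2
parcel=F93: service='freight' → fail
parcel=F94: service='economy' → tier2

minor, NULL, NULL, pass, fail, minor, pass, pass, minor, NULL, tier2, fail, tier2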